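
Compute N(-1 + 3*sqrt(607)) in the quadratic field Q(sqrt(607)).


N(a + b*sqrt(d)) = a^2 - d*b^2
= (-1)^2 - (607)*(3)^2
= 1 - 5463
= -5462

-5462


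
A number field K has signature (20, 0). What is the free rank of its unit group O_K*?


By Dirichlet's unit theorem:
rank = r1 + r2 - 1
= 20 + 0 - 1
= 19

19


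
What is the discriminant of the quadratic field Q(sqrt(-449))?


For K = Q(sqrt(d)) with d squarefree: disc(K) = d if d = 1 mod 4, and disc(K) = 4d if d = 2 or 3 mod 4.
Here d = -449, and d mod 4 = 3.
d = 3 mod 4, not 1 (O_K = Z[sqrt(d)]), so disc(K) = 4d = 4 * (-449) = -1796

-1796


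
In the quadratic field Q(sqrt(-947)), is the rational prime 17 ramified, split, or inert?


K = Q(sqrt(-947)). Since d mod 4 = 1, disc(K) = -947.
Check p | disc: -947 mod 17 = 5.
p does not divide disc. Compute Legendre symbol (d/p):
5^((17-1)/2) mod 17 = -1
(d/p) = -1, so p is inert: (p) stays prime with e=1, f=2, g=1.
Therefore p is inert.

inert


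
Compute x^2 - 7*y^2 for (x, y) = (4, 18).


x^2 - d*y^2
= 4^2 - 7*18^2
= 16 - 2268
= -2252

-2252


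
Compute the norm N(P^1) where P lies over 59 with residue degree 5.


N(P^a) = p^(a*f)
= 59^(1*5)
= 59^5
= 714924299

714924299


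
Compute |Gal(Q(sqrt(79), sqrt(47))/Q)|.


The 2 square roots of distinct primes are multiplicatively independent over Q,
so [K:Q] = 2^2 and Gal(K/Q) is isomorphic to (Z/2Z)^2.
|Gal| = 2^2 = 4

4


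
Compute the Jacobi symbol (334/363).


Compute (334/363) via quadratic reciprocity:
  pull out 2: (2/363) = -1  (since 363 mod 8 = 3)
  reciprocity: (167/363) -> -(363/167)
  reduce: (29/167)
  reciprocity: (29/167) -> +(167/29)
  reduce: (22/29)
  pull out 2: (2/29) = -1  (since 29 mod 8 = 5)
  reciprocity: (11/29) -> +(29/11)
  reduce: (7/11)
  reciprocity: (7/11) -> -(11/7)
  reduce: (4/7)
  pull out 2: (2/7) = +1  (since 7 mod 8 = 7)
  pull out 2: (2/7) = +1  (since 7 mod 8 = 7)
  (1/7) = 1
Product of signs = 1

1


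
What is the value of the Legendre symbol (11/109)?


p = 109 is prime, so compute (11/109) with the reciprocity algorithm (Jacobi-symbol steps: pull out 2s via (2/n), flip via reciprocity, reduce):
  reciprocity: (11/109) -> +(109/11)
  reduce: (10/11)
  pull out 2: (2/11) = -1  (since 11 mod 8 = 3)
  reciprocity: (5/11) -> +(11/5)
  reduce: (1/5)
  (1/5) = 1
Product of signs = -1
(11/109) = -1

-1


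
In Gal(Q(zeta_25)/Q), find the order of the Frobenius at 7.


The Frobenius at p in Gal(Q(zeta_n)/Q) = (Z/nZ)* is the class of p, so its order is ord_25(7), the smallest k >= 1 with 7^k = 1 mod 25.
n = 25 = 5^2, phi(25) = 20; the order divides phi(n).
Divisors of 20: 1, 2, 4, 5, 10, 20
Repeated squaring mod 25: 7^1 = 7, 7^2 = 24, 7^4 = 1, 7^8 = 1, 7^16 = 1
Test divisors in increasing order:
  k=1: 7^1 = 7 mod 25
  k=2: 7^2 = 24 mod 25
  k=4: 7^4 = 1 mod 25  <- first divisor giving 1
Order = 4

4


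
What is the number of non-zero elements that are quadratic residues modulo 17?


For prime p, the number of non-zero quadratic residues is (p-1)/2.
= (17-1)/2
= 8

8


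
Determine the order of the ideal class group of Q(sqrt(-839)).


K = Q(sqrt(-839)). d mod 4 = 1, so D = disc(K) = d = -839
h(K) equals the number of primitive reduced positive-definite forms (a, b, c) = a*x^2 + b*x*y + c*y^2 with b^2 - 4ac = D,
where reduced means |b| <= a <= c, with b >= 0 whenever |b| = a or a = c, and primitive means gcd(a, b, c) = 1.
Reduced forces 3a^2 <= |D| = 839, so 1 <= a <= 16; b must have the parity of D, and c = (b^2 - D)/(4a) must be an integer >= a.
Enumerate a = 1..16, b in [-a, a]:
  a=1: (1, 1, 210)  [1]
  a=2: (2, -1, 105), (2, 1, 105)  [2]
  a=3: (3, -1, 70), (3, 1, 70)  [2]
  a=4: (4, -3, 53), (4, 3, 53)  [2]
  a=5: (5, -1, 42), (5, 1, 42)  [2]
  a=6: (6, -5, 36), (6, -1, 35), (6, 1, 35), (6, 5, 36)  [4]
  a=7: (7, -1, 30), (7, 1, 30)  [2]
  a=8: (8, -5, 27), (8, 5, 27)  [2]
  a=9: (9, -5, 24), (9, 5, 24)  [2]
  a=10: (10, -9, 23), (10, -1, 21), (10, 1, 21), (10, 9, 23)  [4]
  a=11: none
  a=12: (12, -11, 20), (12, -5, 18), (12, 5, 18), (12, 11, 20)  [4]
  a=13: none
  a=14: (14, -13, 18), (14, -1, 15), (14, 1, 15), (14, 13, 18)  [4]
  a=15: (15, -11, 16), (15, 11, 16)  [2]
  a=16: none
Total reduced forms: 1 + 2 + 2 + 2 + 2 + 4 + 2 + 2 + 2 + 4 + 4 + 4 + 2 = 33
h = 33

33


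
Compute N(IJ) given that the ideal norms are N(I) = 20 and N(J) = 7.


N(IJ) = N(I) * N(J)
= 20 * 7
= 140

140


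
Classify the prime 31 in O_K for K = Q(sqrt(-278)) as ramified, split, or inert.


K = Q(sqrt(-278)). Since d mod 4 = 2, disc(K) = -1112.
Check p | disc: -1112 mod 31 = 4.
p does not divide disc. Compute Legendre symbol (d/p):
1^((31-1)/2) mod 31 = 1
(d/p) = 1, so p splits: (p) = P*P' with e=1, f=1, g=2.
Therefore p is split.

split


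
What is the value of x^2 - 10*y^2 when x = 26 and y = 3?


x^2 - d*y^2
= 26^2 - 10*3^2
= 676 - 90
= 586

586


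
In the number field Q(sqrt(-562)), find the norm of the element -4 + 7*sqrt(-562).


N(a + b*sqrt(d)) = a^2 - d*b^2
= (-4)^2 - (-562)*(7)^2
= 16 + 27538
= 27554

27554


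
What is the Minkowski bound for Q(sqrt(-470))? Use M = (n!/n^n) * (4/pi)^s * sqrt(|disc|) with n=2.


d = -470, d mod 4 = 2, so disc(K) = 4d = -1880; |disc(K)| = 1880
Imaginary quadratic field, so n = 2, s = r2 = 1, r1 = 0
M = (n!/n^n) * (4/pi)^s * sqrt(|disc(K)|) = (2!/2^2) * (4/pi)^1 * sqrt(1880)
= 0.5 * 1.273240 * 43.358967
= 27.6032

27.6032


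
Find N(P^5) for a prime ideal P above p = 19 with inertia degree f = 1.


N(P^a) = p^(a*f)
= 19^(5*1)
= 19^5
= 2476099

2476099


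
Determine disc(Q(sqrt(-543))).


For K = Q(sqrt(d)) with d squarefree: disc(K) = d if d = 1 mod 4, and disc(K) = 4d if d = 2 or 3 mod 4.
Here d = -543, and d mod 4 = 1.
d = 1 mod 4 (O_K = Z[(1+sqrt(d))/2]), so disc(K) = d = -543

-543


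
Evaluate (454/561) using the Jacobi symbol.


Compute (454/561) via quadratic reciprocity:
  pull out 2: (2/561) = +1  (since 561 mod 8 = 1)
  reciprocity: (227/561) -> +(561/227)
  reduce: (107/227)
  reciprocity: (107/227) -> -(227/107)
  reduce: (13/107)
  reciprocity: (13/107) -> +(107/13)
  reduce: (3/13)
  reciprocity: (3/13) -> +(13/3)
  reduce: (1/3)
  (1/3) = 1
Product of signs = -1

-1


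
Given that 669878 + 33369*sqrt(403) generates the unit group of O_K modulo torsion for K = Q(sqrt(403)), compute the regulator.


epsilon = 669878 + 33369*sqrt(403)
= 1.3398e+06
R = ln(1.3398e+06)
= 14.1080

14.1080


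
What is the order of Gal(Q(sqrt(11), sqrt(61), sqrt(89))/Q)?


The 3 square roots of distinct primes are multiplicatively independent over Q,
so [K:Q] = 2^3 and Gal(K/Q) is isomorphic to (Z/2Z)^3.
|Gal| = 2^3 = 8

8


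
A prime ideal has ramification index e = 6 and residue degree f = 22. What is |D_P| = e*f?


|D_P| = e * f
= 6 * 22
= 132

132


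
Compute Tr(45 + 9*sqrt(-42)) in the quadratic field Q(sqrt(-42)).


Tr(a + b*sqrt(d)) = (a + b*sqrt(d)) + (a - b*sqrt(d)) = 2a
= 2 * (45)
= 90

90


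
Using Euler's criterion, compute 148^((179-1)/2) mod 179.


p = 179 is prime and the exponent is (p-1)/2 = 89, so by Euler's criterion 148^89 = (148/179) = +1 or -1 mod 179.
Compute by square-and-multiply:
  89 = 64 + 16 + 8 + 1 (binary 1011001)
  Repeated squaring mod 179: 148^1 = 148, 148^2 = 66, 148^4 = 60, 148^8 = 20, 148^16 = 42, 148^32 = 153, 148^64 = 139
  148^89 = 148^64 * 148^16 * 148^8 * 148^1 = 139 * 42 * 20 * 148 mod 179
    139 * 42 = 5838 = 110 mod 179
    110 * 20 = 2200 = 52 mod 179
    52 * 148 = 7696 = 178 mod 179
  148^89 = 178 mod 179
Result 178 = p - 1 = -1 mod 179: 148 is a quadratic non-residue mod 179. As a residue in [0, p-1] the value is 178.
148^89 mod 179 = 178

178


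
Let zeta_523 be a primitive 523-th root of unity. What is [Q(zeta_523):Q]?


The degree equals Euler's totient phi(523).
523 = 523
phi(523) = 522

522


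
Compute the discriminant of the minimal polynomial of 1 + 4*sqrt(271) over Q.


The element 1 + 4*sqrt(271) has minimal polynomial:
x^2 - 2*x - 4335
Discriminant = (-2)^2 - 4*(-4335)
= 4 + 17340
= 17344

17344


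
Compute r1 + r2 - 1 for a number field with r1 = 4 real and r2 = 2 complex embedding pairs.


By Dirichlet's unit theorem:
rank = r1 + r2 - 1
= 4 + 2 - 1
= 5

5


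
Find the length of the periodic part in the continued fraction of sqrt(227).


Run the CF algorithm for sqrt(227).
a_0 = floor(sqrt(227)) = 15; set m_0=0, q_0=1.
Recurrence: m' = q*a - m,  q' = (d - m'^2)/q,  a' = floor((a_0 + m')/q').
  step 1: m=15, q=2, a=15
  step 2: m=15, q=1, a=30
a_2 = 2*a_0 = 30, so the period closes here.
sqrt(227) = [15; 15, 30]
Period length = 2

2


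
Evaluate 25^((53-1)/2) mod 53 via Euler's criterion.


p = 53 is prime and the exponent is (p-1)/2 = 26, so by Euler's criterion 25^26 = (25/53) = +1 or -1 mod 53.
Compute by square-and-multiply:
  26 = 16 + 8 + 2 (binary 11010)
  Repeated squaring mod 53: 25^1 = 25, 25^2 = 42, 25^4 = 15, 25^8 = 13, 25^16 = 10
  25^26 = 25^16 * 25^8 * 25^2 = 10 * 13 * 42 mod 53
    10 * 13 = 130 = 24 mod 53
    24 * 42 = 1008 = 1 mod 53
  25^26 = 1 mod 53
Result 1: 25 is a quadratic residue mod 53.
25^26 mod 53 = 1

1


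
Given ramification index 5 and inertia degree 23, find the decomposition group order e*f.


|D_P| = e * f
= 5 * 23
= 115

115


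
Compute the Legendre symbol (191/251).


p = 251 is prime, so compute (191/251) with the reciprocity algorithm (Jacobi-symbol steps: pull out 2s via (2/n), flip via reciprocity, reduce):
  reciprocity: (191/251) -> -(251/191)
  reduce: (60/191)
  pull out 2: (2/191) = +1  (since 191 mod 8 = 7)
  pull out 2: (2/191) = +1  (since 191 mod 8 = 7)
  reciprocity: (15/191) -> -(191/15)
  reduce: (11/15)
  reciprocity: (11/15) -> -(15/11)
  reduce: (4/11)
  pull out 2: (2/11) = -1  (since 11 mod 8 = 3)
  pull out 2: (2/11) = -1  (since 11 mod 8 = 3)
  (1/11) = 1
Product of signs = -1
(191/251) = -1

-1


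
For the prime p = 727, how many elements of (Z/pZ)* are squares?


For prime p, the number of non-zero quadratic residues is (p-1)/2.
= (727-1)/2
= 363

363


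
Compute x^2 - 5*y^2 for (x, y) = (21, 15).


x^2 - d*y^2
= 21^2 - 5*15^2
= 441 - 1125
= -684

-684


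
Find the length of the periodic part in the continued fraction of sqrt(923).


Run the CF algorithm for sqrt(923).
a_0 = floor(sqrt(923)) = 30; set m_0=0, q_0=1.
Recurrence: m' = q*a - m,  q' = (d - m'^2)/q,  a' = floor((a_0 + m')/q').
  step 1: m=30, q=23, a=2
  step 2: m=16, q=29, a=1
  step 3: m=13, q=26, a=1
  step 4: m=13, q=29, a=1
  step 5: m=16, q=23, a=2
  step 6: m=30, q=1, a=60
a_6 = 2*a_0 = 60, so the period closes here.
sqrt(923) = [30; 2, 1, 1, 1, 2, 60]
Period length = 6

6


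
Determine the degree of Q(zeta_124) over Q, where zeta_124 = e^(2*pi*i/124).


The degree equals Euler's totient phi(124).
124 = 2^2 * 31
phi(124) = 60

60


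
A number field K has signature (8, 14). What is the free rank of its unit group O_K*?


By Dirichlet's unit theorem:
rank = r1 + r2 - 1
= 8 + 14 - 1
= 21

21


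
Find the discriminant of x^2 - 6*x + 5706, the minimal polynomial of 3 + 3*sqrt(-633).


The element 3 + 3*sqrt(-633) has minimal polynomial:
x^2 - 6*x + 5706
Discriminant = (-6)^2 - 4*(5706)
= 36 - 22824
= -22788

-22788


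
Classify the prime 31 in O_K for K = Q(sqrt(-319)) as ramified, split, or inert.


K = Q(sqrt(-319)). Since d mod 4 = 1, disc(K) = -319.
Check p | disc: -319 mod 31 = 22.
p does not divide disc. Compute Legendre symbol (d/p):
22^((31-1)/2) mod 31 = -1
(d/p) = -1, so p is inert: (p) stays prime with e=1, f=2, g=1.
Therefore p is inert.

inert


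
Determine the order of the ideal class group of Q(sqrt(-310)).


K = Q(sqrt(-310)). d mod 4 = 2, so D = disc(K) = 4d = -1240
h(K) equals the number of primitive reduced positive-definite forms (a, b, c) = a*x^2 + b*x*y + c*y^2 with b^2 - 4ac = D,
where reduced means |b| <= a <= c, with b >= 0 whenever |b| = a or a = c, and primitive means gcd(a, b, c) = 1.
Reduced forces 3a^2 <= |D| = 1240, so 1 <= a <= 20; b must have the parity of D, and c = (b^2 - D)/(4a) must be an integer >= a.
Enumerate a = 1..20, b in [-a, a]:
  a=1: (1, 0, 310)  [1]
  a=2: (2, 0, 155)  [1]
  a=3..4: none
  a=5: (5, 0, 62)  [1]
  a=6..9: none
  a=10: (10, 0, 31)  [1]
  a=11: (11, -6, 29), (11, 6, 29)  [2]
  a=12..16: none
  a=17: (17, -16, 22), (17, 16, 22)  [2]
  a=18..20: none
Total reduced forms: 1 + 1 + 1 + 1 + 2 + 2 = 8
h = 8

8


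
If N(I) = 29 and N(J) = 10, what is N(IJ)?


N(IJ) = N(I) * N(J)
= 29 * 10
= 290

290


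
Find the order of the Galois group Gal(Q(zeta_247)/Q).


|Gal(Q(zeta_247)/Q)| = phi(247)
= 216

216


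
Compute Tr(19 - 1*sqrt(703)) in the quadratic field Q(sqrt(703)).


Tr(a + b*sqrt(d)) = (a + b*sqrt(d)) + (a - b*sqrt(d)) = 2a
= 2 * (19)
= 38

38


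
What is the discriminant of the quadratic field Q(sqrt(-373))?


For K = Q(sqrt(d)) with d squarefree: disc(K) = d if d = 1 mod 4, and disc(K) = 4d if d = 2 or 3 mod 4.
Here d = -373, and d mod 4 = 3.
d = 3 mod 4, not 1 (O_K = Z[sqrt(d)]), so disc(K) = 4d = 4 * (-373) = -1492

-1492


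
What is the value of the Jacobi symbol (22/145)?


Compute (22/145) via quadratic reciprocity:
  pull out 2: (2/145) = +1  (since 145 mod 8 = 1)
  reciprocity: (11/145) -> +(145/11)
  reduce: (2/11)
  pull out 2: (2/11) = -1  (since 11 mod 8 = 3)
  (1/11) = 1
Product of signs = -1

-1


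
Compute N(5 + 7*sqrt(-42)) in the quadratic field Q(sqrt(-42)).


N(a + b*sqrt(d)) = a^2 - d*b^2
= (5)^2 - (-42)*(7)^2
= 25 + 2058
= 2083

2083


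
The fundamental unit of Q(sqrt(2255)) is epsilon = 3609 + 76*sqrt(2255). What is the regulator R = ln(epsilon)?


epsilon = 3609 + 76*sqrt(2255)
= 7217.9999
R = ln(7217.9999)
= 8.8843

8.8843


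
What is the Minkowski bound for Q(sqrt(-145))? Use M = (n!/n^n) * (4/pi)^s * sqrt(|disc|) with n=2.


d = -145, d mod 4 = 3, so disc(K) = 4d = -580; |disc(K)| = 580
Imaginary quadratic field, so n = 2, s = r2 = 1, r1 = 0
M = (n!/n^n) * (4/pi)^s * sqrt(|disc(K)|) = (2!/2^2) * (4/pi)^1 * sqrt(580)
= 0.5 * 1.273240 * 24.083189
= 15.3318

15.3318


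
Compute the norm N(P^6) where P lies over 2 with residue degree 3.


N(P^a) = p^(a*f)
= 2^(6*3)
= 2^18
= 262144

262144


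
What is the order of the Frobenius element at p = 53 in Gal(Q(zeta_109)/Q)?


The Frobenius at p in Gal(Q(zeta_n)/Q) = (Z/nZ)* is the class of p, so its order is ord_109(53), the smallest k >= 1 with 53^k = 1 mod 109.
n = 109 = 109, phi(109) = 108; the order divides phi(n).
Divisors of 108: 1, 2, 3, 4, 6, 9, 12, 18, 27, 36, 54, 108
Repeated squaring mod 109: 53^1 = 53, 53^2 = 84, 53^4 = 80, 53^8 = 78, 53^16 = 89, 53^32 = 73, 53^64 = 97
Test divisors in increasing order:
  k=1: 53^1 = 53 mod 109
  k=2: 53^2 = 84 mod 109
  k=3: 53^3 = 84 * 53 = 92 mod 109
  k=4: 53^4 = 80 mod 109
  k=6: 53^6 = 80 * 84 = 71 mod 109
  k=9: 53^9 = 78 * 53 = 101 mod 109
  k=12: 53^12 = 78 * 80 = 27 mod 109
  k=18: 53^18 = 89 * 84 = 64 mod 109
  k=27: 53^27 = 89 * 78 * 84 * 53 = 33 mod 109
  k=36: 53^36 = 73 * 80 = 63 mod 109
  k=54: 53^54 = 73 * 89 * 80 * 84 = 108 mod 109
  k=108: 53^108 = 97 * 73 * 78 * 80 = 1 mod 109  <- first divisor giving 1
Order = 108

108


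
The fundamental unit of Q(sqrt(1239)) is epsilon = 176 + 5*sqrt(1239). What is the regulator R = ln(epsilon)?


epsilon = 176 + 5*sqrt(1239)
= 351.9972
R = ln(351.9972)
= 5.8636

5.8636


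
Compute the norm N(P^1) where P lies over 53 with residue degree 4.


N(P^a) = p^(a*f)
= 53^(1*4)
= 53^4
= 7890481

7890481


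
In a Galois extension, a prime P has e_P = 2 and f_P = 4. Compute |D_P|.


|D_P| = e * f
= 2 * 4
= 8

8


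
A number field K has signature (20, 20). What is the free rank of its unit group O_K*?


By Dirichlet's unit theorem:
rank = r1 + r2 - 1
= 20 + 20 - 1
= 39

39


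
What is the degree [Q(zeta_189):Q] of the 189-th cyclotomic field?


The degree equals Euler's totient phi(189).
189 = 3^3 * 7
phi(189) = 108

108


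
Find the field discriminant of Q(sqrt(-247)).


For K = Q(sqrt(d)) with d squarefree: disc(K) = d if d = 1 mod 4, and disc(K) = 4d if d = 2 or 3 mod 4.
Here d = -247, and d mod 4 = 1.
d = 1 mod 4 (O_K = Z[(1+sqrt(d))/2]), so disc(K) = d = -247

-247


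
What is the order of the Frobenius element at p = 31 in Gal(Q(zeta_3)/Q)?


The Frobenius at p in Gal(Q(zeta_n)/Q) = (Z/nZ)* is the class of p, so its order is ord_3(31), the smallest k >= 1 with 31^k = 1 mod 3.
n = 3 = 3, phi(3) = 2; the order divides phi(n).
Divisors of 2: 1, 2
Repeated squaring mod 3: 31^1 = 1, 31^2 = 1
Test divisors in increasing order:
  k=1: 31^1 = 1 mod 3  <- first divisor giving 1
Order = 1

1


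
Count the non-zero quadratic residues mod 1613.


For prime p, the number of non-zero quadratic residues is (p-1)/2.
= (1613-1)/2
= 806

806


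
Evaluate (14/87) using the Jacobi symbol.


Compute (14/87) via quadratic reciprocity:
  pull out 2: (2/87) = +1  (since 87 mod 8 = 7)
  reciprocity: (7/87) -> -(87/7)
  reduce: (3/7)
  reciprocity: (3/7) -> -(7/3)
  reduce: (1/3)
  (1/3) = 1
Product of signs = 1

1


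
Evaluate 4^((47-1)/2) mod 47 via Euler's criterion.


p = 47 is prime and the exponent is (p-1)/2 = 23, so by Euler's criterion 4^23 = (4/47) = +1 or -1 mod 47.
Compute by square-and-multiply:
  23 = 16 + 4 + 2 + 1 (binary 10111)
  Repeated squaring mod 47: 4^1 = 4, 4^2 = 16, 4^4 = 21, 4^8 = 18, 4^16 = 42
  4^23 = 4^16 * 4^4 * 4^2 * 4^1 = 42 * 21 * 16 * 4 mod 47
    42 * 21 = 882 = 36 mod 47
    36 * 16 = 576 = 12 mod 47
    12 * 4 = 48 = 1 mod 47
  4^23 = 1 mod 47
Result 1: 4 is a quadratic residue mod 47.
4^23 mod 47 = 1

1


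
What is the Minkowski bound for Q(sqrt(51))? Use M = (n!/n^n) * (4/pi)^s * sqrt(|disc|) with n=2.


d = 51, d mod 4 = 3, so disc(K) = 4d = 204; |disc(K)| = 204
Real quadratic field, so n = 2, s = r2 = 0, r1 = 2
M = (n!/n^n) * (4/pi)^s * sqrt(|disc(K)|) = (2!/2^2) * (4/pi)^0 * sqrt(204)
= 0.5 * 1.000000 * 14.282857
= 7.1414

7.1414


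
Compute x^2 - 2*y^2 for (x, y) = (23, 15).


x^2 - d*y^2
= 23^2 - 2*15^2
= 529 - 450
= 79

79


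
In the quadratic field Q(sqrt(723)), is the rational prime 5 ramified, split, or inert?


K = Q(sqrt(723)). Since d mod 4 = 3, disc(K) = 2892.
Check p | disc: 2892 mod 5 = 2.
p does not divide disc. Compute Legendre symbol (d/p):
3^((5-1)/2) mod 5 = -1
(d/p) = -1, so p is inert: (p) stays prime with e=1, f=2, g=1.
Therefore p is inert.

inert


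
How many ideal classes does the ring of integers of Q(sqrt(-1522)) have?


K = Q(sqrt(-1522)). d mod 4 = 2, so D = disc(K) = 4d = -6088
h(K) equals the number of primitive reduced positive-definite forms (a, b, c) = a*x^2 + b*x*y + c*y^2 with b^2 - 4ac = D,
where reduced means |b| <= a <= c, with b >= 0 whenever |b| = a or a = c, and primitive means gcd(a, b, c) = 1.
Reduced forces 3a^2 <= |D| = 6088, so 1 <= a <= 45; b must have the parity of D, and c = (b^2 - D)/(4a) must be an integer >= a.
Enumerate a = 1..45, b in [-a, a]:
  a=1: (1, 0, 1522)  [1]
  a=2: (2, 0, 761)  [1]
  a=3..6: none
  a=7: (7, -4, 218), (7, 4, 218)  [2]
  a=8..12: none
  a=13: (13, -10, 119), (13, 10, 119)  [2]
  a=14: (14, -4, 109), (14, 4, 109)  [2]
  a=15..16: none
  a=17: (17, -10, 91), (17, 10, 91)  [2]
  a=18: none
  a=19: (19, -12, 82), (19, 12, 82)  [2]
  a=20..25: none
  a=26: (26, -16, 61), (26, 16, 61)  [2]
  a=27..30: none
  a=31: (31, -22, 53), (31, 22, 53)  [2]
  a=32..33: none
  a=34: (34, -24, 49), (34, 24, 49)  [2]
  a=35..37: none
  a=38: (38, -12, 41), (38, 12, 41)  [2]
  a=39..45: none
Total reduced forms: 1 + 1 + 2 + 2 + 2 + 2 + 2 + 2 + 2 + 2 + 2 = 20
h = 20

20


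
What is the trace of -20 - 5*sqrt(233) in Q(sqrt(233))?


Tr(a + b*sqrt(d)) = (a + b*sqrt(d)) + (a - b*sqrt(d)) = 2a
= 2 * (-20)
= -40

-40


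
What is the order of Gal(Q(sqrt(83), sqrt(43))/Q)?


The 2 square roots of distinct primes are multiplicatively independent over Q,
so [K:Q] = 2^2 and Gal(K/Q) is isomorphic to (Z/2Z)^2.
|Gal| = 2^2 = 4

4


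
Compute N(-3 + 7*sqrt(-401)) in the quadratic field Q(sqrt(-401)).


N(a + b*sqrt(d)) = a^2 - d*b^2
= (-3)^2 - (-401)*(7)^2
= 9 + 19649
= 19658

19658


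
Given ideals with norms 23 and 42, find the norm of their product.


N(IJ) = N(I) * N(J)
= 23 * 42
= 966

966


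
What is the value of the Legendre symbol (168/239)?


p = 239 is prime, so compute (168/239) with the reciprocity algorithm (Jacobi-symbol steps: pull out 2s via (2/n), flip via reciprocity, reduce):
  pull out 2: (2/239) = +1  (since 239 mod 8 = 7)
  pull out 2: (2/239) = +1  (since 239 mod 8 = 7)
  pull out 2: (2/239) = +1  (since 239 mod 8 = 7)
  reciprocity: (21/239) -> +(239/21)
  reduce: (8/21)
  pull out 2: (2/21) = -1  (since 21 mod 8 = 5)
  pull out 2: (2/21) = -1  (since 21 mod 8 = 5)
  pull out 2: (2/21) = -1  (since 21 mod 8 = 5)
  (1/21) = 1
Product of signs = -1
(168/239) = -1

-1


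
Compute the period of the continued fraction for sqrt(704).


Run the CF algorithm for sqrt(704).
a_0 = floor(sqrt(704)) = 26; set m_0=0, q_0=1.
Recurrence: m' = q*a - m,  q' = (d - m'^2)/q,  a' = floor((a_0 + m')/q').
  step 1: m=26, q=28, a=1
  step 2: m=2, q=25, a=1
  step 3: m=23, q=7, a=7
  step 4: m=26, q=4, a=13
  step 5: m=26, q=7, a=7
  step 6: m=23, q=25, a=1
  step 7: m=2, q=28, a=1
  step 8: m=26, q=1, a=52
a_8 = 2*a_0 = 52, so the period closes here.
sqrt(704) = [26; 1, 1, 7, 13, 7, 1, 1, 52]
Period length = 8

8


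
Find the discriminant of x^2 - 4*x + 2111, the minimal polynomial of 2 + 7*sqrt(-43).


The element 2 + 7*sqrt(-43) has minimal polynomial:
x^2 - 4*x + 2111
Discriminant = (-4)^2 - 4*(2111)
= 16 - 8444
= -8428

-8428


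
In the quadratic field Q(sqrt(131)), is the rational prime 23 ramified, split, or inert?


K = Q(sqrt(131)). Since d mod 4 = 3, disc(K) = 524.
Check p | disc: 524 mod 23 = 18.
p does not divide disc. Compute Legendre symbol (d/p):
16^((23-1)/2) mod 23 = 1
(d/p) = 1, so p splits: (p) = P*P' with e=1, f=1, g=2.
Therefore p is split.

split


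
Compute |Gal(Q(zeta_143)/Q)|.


|Gal(Q(zeta_143)/Q)| = phi(143)
= 120

120


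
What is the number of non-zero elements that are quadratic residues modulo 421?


For prime p, the number of non-zero quadratic residues is (p-1)/2.
= (421-1)/2
= 210

210


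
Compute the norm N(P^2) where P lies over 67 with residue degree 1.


N(P^a) = p^(a*f)
= 67^(2*1)
= 67^2
= 4489

4489


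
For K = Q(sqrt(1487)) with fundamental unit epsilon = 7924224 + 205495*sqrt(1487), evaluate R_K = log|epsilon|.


epsilon = 7924224 + 205495*sqrt(1487)
= 1.5848e+07
R = ln(1.5848e+07)
= 16.5786

16.5786


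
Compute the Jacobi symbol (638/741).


Compute (638/741) via quadratic reciprocity:
  pull out 2: (2/741) = -1  (since 741 mod 8 = 5)
  reciprocity: (319/741) -> +(741/319)
  reduce: (103/319)
  reciprocity: (103/319) -> -(319/103)
  reduce: (10/103)
  pull out 2: (2/103) = +1  (since 103 mod 8 = 7)
  reciprocity: (5/103) -> +(103/5)
  reduce: (3/5)
  reciprocity: (3/5) -> +(5/3)
  reduce: (2/3)
  pull out 2: (2/3) = -1  (since 3 mod 8 = 3)
  (1/3) = 1
Product of signs = -1

-1


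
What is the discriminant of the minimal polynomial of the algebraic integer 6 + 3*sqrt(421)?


The element 6 + 3*sqrt(421) has minimal polynomial:
x^2 - 12*x - 3753
Discriminant = (-12)^2 - 4*(-3753)
= 144 + 15012
= 15156

15156


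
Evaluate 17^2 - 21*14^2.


x^2 - d*y^2
= 17^2 - 21*14^2
= 289 - 4116
= -3827

-3827


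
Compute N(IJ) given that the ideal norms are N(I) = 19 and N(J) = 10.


N(IJ) = N(I) * N(J)
= 19 * 10
= 190

190


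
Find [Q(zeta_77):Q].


The degree equals Euler's totient phi(77).
77 = 7 * 11
phi(77) = 60

60


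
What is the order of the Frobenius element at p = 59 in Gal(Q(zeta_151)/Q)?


The Frobenius at p in Gal(Q(zeta_n)/Q) = (Z/nZ)* is the class of p, so its order is ord_151(59), the smallest k >= 1 with 59^k = 1 mod 151.
n = 151 = 151, phi(151) = 150; the order divides phi(n).
Divisors of 150: 1, 2, 3, 5, 6, 10, 15, 25, 30, 50, 75, 150
Repeated squaring mod 151: 59^1 = 59, 59^2 = 8, 59^4 = 64, 59^8 = 19, 59^16 = 59, 59^32 = 8, 59^64 = 64, 59^128 = 19
Test divisors in increasing order:
  k=1: 59^1 = 59 mod 151
  k=2: 59^2 = 8 mod 151
  k=3: 59^3 = 8 * 59 = 19 mod 151
  k=5: 59^5 = 64 * 59 = 1 mod 151  <- first divisor giving 1
Order = 5

5


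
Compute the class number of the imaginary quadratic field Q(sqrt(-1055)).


K = Q(sqrt(-1055)). d mod 4 = 1, so D = disc(K) = d = -1055
h(K) equals the number of primitive reduced positive-definite forms (a, b, c) = a*x^2 + b*x*y + c*y^2 with b^2 - 4ac = D,
where reduced means |b| <= a <= c, with b >= 0 whenever |b| = a or a = c, and primitive means gcd(a, b, c) = 1.
Reduced forces 3a^2 <= |D| = 1055, so 1 <= a <= 18; b must have the parity of D, and c = (b^2 - D)/(4a) must be an integer >= a.
Enumerate a = 1..18, b in [-a, a]:
  a=1: (1, 1, 264)  [1]
  a=2: (2, -1, 132), (2, 1, 132)  [2]
  a=3: (3, -1, 88), (3, 1, 88)  [2]
  a=4: (4, -1, 66), (4, 1, 66)  [2]
  a=5: (5, 5, 54)  [1]
  a=6: (6, -5, 45), (6, -1, 44), (6, 1, 44), (6, 5, 45)  [4]
  a=7: (7, -3, 38), (7, 3, 38)  [2]
  a=8: (8, -1, 33), (8, 1, 33)  [2]
  a=9: (9, -5, 30), (9, 5, 30)  [2]
  a=10: (10, -5, 27), (10, 5, 27)  [2]
  a=11: (11, -1, 24), (11, 1, 24)  [2]
  a=12: (12, -7, 23), (12, -1, 22), (12, 1, 22), (12, 7, 23)  [4]
  a=13: none
  a=14: (14, -11, 21), (14, -3, 19), (14, 3, 19), (14, 11, 21)  [4]
  a=15: (15, -5, 18), (15, 5, 18)  [2]
  a=16: (16, -15, 20), (16, 15, 20)  [2]
  a=17: (17, -13, 18), (17, 13, 18)  [2]
  a=18: none
Total reduced forms: 1 + 2 + 2 + 2 + 1 + 4 + 2 + 2 + 2 + 2 + 2 + 4 + 4 + 2 + 2 + 2 = 36
h = 36

36


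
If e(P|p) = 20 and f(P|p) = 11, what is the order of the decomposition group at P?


|D_P| = e * f
= 20 * 11
= 220

220


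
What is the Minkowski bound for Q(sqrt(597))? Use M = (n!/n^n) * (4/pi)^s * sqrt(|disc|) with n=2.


d = 597, d mod 4 = 1, so disc(K) = d = 597; |disc(K)| = 597
Real quadratic field, so n = 2, s = r2 = 0, r1 = 2
M = (n!/n^n) * (4/pi)^s * sqrt(|disc(K)|) = (2!/2^2) * (4/pi)^0 * sqrt(597)
= 0.5 * 1.000000 * 24.433583
= 12.2168

12.2168


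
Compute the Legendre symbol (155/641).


p = 641 is prime, so compute (155/641) with the reciprocity algorithm (Jacobi-symbol steps: pull out 2s via (2/n), flip via reciprocity, reduce):
  reciprocity: (155/641) -> +(641/155)
  reduce: (21/155)
  reciprocity: (21/155) -> +(155/21)
  reduce: (8/21)
  pull out 2: (2/21) = -1  (since 21 mod 8 = 5)
  pull out 2: (2/21) = -1  (since 21 mod 8 = 5)
  pull out 2: (2/21) = -1  (since 21 mod 8 = 5)
  (1/21) = 1
Product of signs = -1
(155/641) = -1

-1


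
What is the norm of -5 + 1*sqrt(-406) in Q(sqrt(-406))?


N(a + b*sqrt(d)) = a^2 - d*b^2
= (-5)^2 - (-406)*(1)^2
= 25 + 406
= 431

431


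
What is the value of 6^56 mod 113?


p = 113 is prime and the exponent is (p-1)/2 = 56, so by Euler's criterion 6^56 = (6/113) = +1 or -1 mod 113.
Compute by square-and-multiply:
  56 = 32 + 16 + 8 (binary 111000)
  Repeated squaring mod 113: 6^1 = 6, 6^2 = 36, 6^4 = 53, 6^8 = 97, 6^16 = 30, 6^32 = 109
  6^56 = 6^32 * 6^16 * 6^8 = 109 * 30 * 97 mod 113
    109 * 30 = 3270 = 106 mod 113
    106 * 97 = 10282 = 112 mod 113
  6^56 = 112 mod 113
Result 112 = p - 1 = -1 mod 113: 6 is a quadratic non-residue mod 113. As a residue in [0, p-1] the value is 112.
6^56 mod 113 = 112

112


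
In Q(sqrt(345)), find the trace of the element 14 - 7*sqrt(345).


Tr(a + b*sqrt(d)) = (a + b*sqrt(d)) + (a - b*sqrt(d)) = 2a
= 2 * (14)
= 28

28


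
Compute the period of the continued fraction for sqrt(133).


Run the CF algorithm for sqrt(133).
a_0 = floor(sqrt(133)) = 11; set m_0=0, q_0=1.
Recurrence: m' = q*a - m,  q' = (d - m'^2)/q,  a' = floor((a_0 + m')/q').
  step 1: m=11, q=12, a=1
  step 2: m=1, q=11, a=1
  step 3: m=10, q=3, a=7
  step 4: m=11, q=4, a=5
  step 5: m=9, q=13, a=1
  step 6: m=4, q=9, a=1
  step 7: m=5, q=12, a=1
  step 8: m=7, q=7, a=2
  step 9: m=7, q=12, a=1
  step 10: m=5, q=9, a=1
  step 11: m=4, q=13, a=1
  step 12: m=9, q=4, a=5
  step 13: m=11, q=3, a=7
  step 14: m=10, q=11, a=1
  step 15: m=1, q=12, a=1
  step 16: m=11, q=1, a=22
a_16 = 2*a_0 = 22, so the period closes here.
sqrt(133) = [11; 1, 1, 7, 5, 1, 1, 1, 2, 1, 1, 1, 5, 7, 1, 1, 22]
Period length = 16

16


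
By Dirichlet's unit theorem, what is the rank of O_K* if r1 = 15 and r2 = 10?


By Dirichlet's unit theorem:
rank = r1 + r2 - 1
= 15 + 10 - 1
= 24

24


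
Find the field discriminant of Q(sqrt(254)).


For K = Q(sqrt(d)) with d squarefree: disc(K) = d if d = 1 mod 4, and disc(K) = 4d if d = 2 or 3 mod 4.
Here d = 254, and d mod 4 = 2.
d = 2 mod 4, not 1 (O_K = Z[sqrt(d)]), so disc(K) = 4d = 4 * (254) = 1016

1016


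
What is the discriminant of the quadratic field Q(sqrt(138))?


For K = Q(sqrt(d)) with d squarefree: disc(K) = d if d = 1 mod 4, and disc(K) = 4d if d = 2 or 3 mod 4.
Here d = 138, and d mod 4 = 2.
d = 2 mod 4, not 1 (O_K = Z[sqrt(d)]), so disc(K) = 4d = 4 * (138) = 552

552


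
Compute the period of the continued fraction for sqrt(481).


Run the CF algorithm for sqrt(481).
a_0 = floor(sqrt(481)) = 21; set m_0=0, q_0=1.
Recurrence: m' = q*a - m,  q' = (d - m'^2)/q,  a' = floor((a_0 + m')/q').
  step 1: m=21, q=40, a=1
  step 2: m=19, q=3, a=13
  step 3: m=20, q=27, a=1
  step 4: m=7, q=16, a=1
  step 5: m=9, q=25, a=1
  step 6: m=16, q=9, a=4
  step 7: m=20, q=9, a=4
  step 8: m=16, q=25, a=1
  step 9: m=9, q=16, a=1
  step 10: m=7, q=27, a=1
  step 11: m=20, q=3, a=13
  step 12: m=19, q=40, a=1
  step 13: m=21, q=1, a=42
a_13 = 2*a_0 = 42, so the period closes here.
sqrt(481) = [21; 1, 13, 1, 1, 1, 4, 4, 1, 1, 1, 13, 1, 42]
Period length = 13

13


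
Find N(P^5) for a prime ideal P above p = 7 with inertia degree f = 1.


N(P^a) = p^(a*f)
= 7^(5*1)
= 7^5
= 16807

16807


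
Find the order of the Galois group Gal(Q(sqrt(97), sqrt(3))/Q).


The 2 square roots of distinct primes are multiplicatively independent over Q,
so [K:Q] = 2^2 and Gal(K/Q) is isomorphic to (Z/2Z)^2.
|Gal| = 2^2 = 4

4


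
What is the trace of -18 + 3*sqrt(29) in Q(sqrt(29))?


Tr(a + b*sqrt(d)) = (a + b*sqrt(d)) + (a - b*sqrt(d)) = 2a
= 2 * (-18)
= -36

-36


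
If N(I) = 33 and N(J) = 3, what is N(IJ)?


N(IJ) = N(I) * N(J)
= 33 * 3
= 99

99


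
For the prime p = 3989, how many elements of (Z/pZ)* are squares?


For prime p, the number of non-zero quadratic residues is (p-1)/2.
= (3989-1)/2
= 1994

1994


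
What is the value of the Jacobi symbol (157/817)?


Compute (157/817) via quadratic reciprocity:
  reciprocity: (157/817) -> +(817/157)
  reduce: (32/157)
  pull out 2: (2/157) = -1  (since 157 mod 8 = 5)
  pull out 2: (2/157) = -1  (since 157 mod 8 = 5)
  pull out 2: (2/157) = -1  (since 157 mod 8 = 5)
  pull out 2: (2/157) = -1  (since 157 mod 8 = 5)
  pull out 2: (2/157) = -1  (since 157 mod 8 = 5)
  (1/157) = 1
Product of signs = -1

-1


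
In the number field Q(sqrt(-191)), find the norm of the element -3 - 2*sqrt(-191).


N(a + b*sqrt(d)) = a^2 - d*b^2
= (-3)^2 - (-191)*(-2)^2
= 9 + 764
= 773

773


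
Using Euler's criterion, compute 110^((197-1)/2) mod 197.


p = 197 is prime and the exponent is (p-1)/2 = 98, so by Euler's criterion 110^98 = (110/197) = +1 or -1 mod 197.
Compute by square-and-multiply:
  98 = 64 + 32 + 2 (binary 1100010)
  Repeated squaring mod 197: 110^1 = 110, 110^2 = 83, 110^4 = 191, 110^8 = 36, 110^16 = 114, 110^32 = 191, 110^64 = 36
  110^98 = 110^64 * 110^32 * 110^2 = 36 * 191 * 83 mod 197
    36 * 191 = 6876 = 178 mod 197
    178 * 83 = 14774 = 196 mod 197
  110^98 = 196 mod 197
Result 196 = p - 1 = -1 mod 197: 110 is a quadratic non-residue mod 197. As a residue in [0, p-1] the value is 196.
110^98 mod 197 = 196

196


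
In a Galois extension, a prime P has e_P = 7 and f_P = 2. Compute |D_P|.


|D_P| = e * f
= 7 * 2
= 14

14


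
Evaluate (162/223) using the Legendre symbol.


p = 223 is prime, so compute (162/223) with the reciprocity algorithm (Jacobi-symbol steps: pull out 2s via (2/n), flip via reciprocity, reduce):
  pull out 2: (2/223) = +1  (since 223 mod 8 = 7)
  reciprocity: (81/223) -> +(223/81)
  reduce: (61/81)
  reciprocity: (61/81) -> +(81/61)
  reduce: (20/61)
  pull out 2: (2/61) = -1  (since 61 mod 8 = 5)
  pull out 2: (2/61) = -1  (since 61 mod 8 = 5)
  reciprocity: (5/61) -> +(61/5)
  reduce: (1/5)
  (1/5) = 1
Product of signs = 1
(162/223) = 1

1


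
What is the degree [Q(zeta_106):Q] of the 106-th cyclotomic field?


The degree equals Euler's totient phi(106).
106 = 2 * 53
phi(106) = 52

52


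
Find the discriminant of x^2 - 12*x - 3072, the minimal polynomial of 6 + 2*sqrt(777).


The element 6 + 2*sqrt(777) has minimal polynomial:
x^2 - 12*x - 3072
Discriminant = (-12)^2 - 4*(-3072)
= 144 + 12288
= 12432

12432


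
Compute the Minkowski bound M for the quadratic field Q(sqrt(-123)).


d = -123, d mod 4 = 1, so disc(K) = d = -123; |disc(K)| = 123
Imaginary quadratic field, so n = 2, s = r2 = 1, r1 = 0
M = (n!/n^n) * (4/pi)^s * sqrt(|disc(K)|) = (2!/2^2) * (4/pi)^1 * sqrt(123)
= 0.5 * 1.273240 * 11.090537
= 7.0605

7.0605


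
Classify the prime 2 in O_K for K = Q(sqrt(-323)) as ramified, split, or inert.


K = Q(sqrt(-323)). Since d mod 4 = 1, disc(K) = -323.
Check p | disc: -323 mod 2 = 1.
p=2 does not divide disc (d is 1 mod 4). 2 splits iff d = 1 mod 8.
d mod 8 = 5, so (d/2) = -1.
(d/p) = -1, so p is inert: (p) stays prime with e=1, f=2, g=1.
Therefore p is inert.

inert


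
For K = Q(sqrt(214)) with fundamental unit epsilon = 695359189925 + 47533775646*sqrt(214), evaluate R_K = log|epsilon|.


epsilon = 695359189925 + 47533775646*sqrt(214)
= 1.3907e+12
R = ln(1.3907e+12)
= 27.9608

27.9608


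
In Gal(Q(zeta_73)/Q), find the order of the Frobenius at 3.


The Frobenius at p in Gal(Q(zeta_n)/Q) = (Z/nZ)* is the class of p, so its order is ord_73(3), the smallest k >= 1 with 3^k = 1 mod 73.
n = 73 = 73, phi(73) = 72; the order divides phi(n).
Divisors of 72: 1, 2, 3, 4, 6, 8, 9, 12, 18, 24, 36, 72
Repeated squaring mod 73: 3^1 = 3, 3^2 = 9, 3^4 = 8, 3^8 = 64, 3^16 = 8, 3^32 = 64, 3^64 = 8
Test divisors in increasing order:
  k=1: 3^1 = 3 mod 73
  k=2: 3^2 = 9 mod 73
  k=3: 3^3 = 9 * 3 = 27 mod 73
  k=4: 3^4 = 8 mod 73
  k=6: 3^6 = 8 * 9 = 72 mod 73
  k=8: 3^8 = 64 mod 73
  k=9: 3^9 = 64 * 3 = 46 mod 73
  k=12: 3^12 = 64 * 8 = 1 mod 73  <- first divisor giving 1
Order = 12

12


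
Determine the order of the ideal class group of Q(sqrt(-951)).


K = Q(sqrt(-951)). d mod 4 = 1, so D = disc(K) = d = -951
h(K) equals the number of primitive reduced positive-definite forms (a, b, c) = a*x^2 + b*x*y + c*y^2 with b^2 - 4ac = D,
where reduced means |b| <= a <= c, with b >= 0 whenever |b| = a or a = c, and primitive means gcd(a, b, c) = 1.
Reduced forces 3a^2 <= |D| = 951, so 1 <= a <= 17; b must have the parity of D, and c = (b^2 - D)/(4a) must be an integer >= a.
Enumerate a = 1..17, b in [-a, a]:
  a=1: (1, 1, 238)  [1]
  a=2: (2, -1, 119), (2, 1, 119)  [2]
  a=3: (3, 3, 80)  [1]
  a=4: (4, -3, 60), (4, 3, 60)  [2]
  a=5: (5, -3, 48), (5, 3, 48)  [2]
  a=6: (6, -3, 40), (6, 3, 40)  [2]
  a=7: (7, -1, 34), (7, 1, 34)  [2]
  a=8: (8, -3, 30), (8, 3, 30)  [2]
  a=9: none
  a=10: (10, -7, 25), (10, -3, 24), (10, 3, 24), (10, 7, 25)  [4]
  a=11: none
  a=12: (12, -3, 20), (12, 3, 20)  [2]
  a=13: none
  a=14: (14, -13, 20), (14, -1, 17), (14, 1, 17), (14, 13, 20)  [4]
  a=15: (15, -3, 16), (15, 3, 16)  [2]
  a=16..17: none
Total reduced forms: 1 + 2 + 1 + 2 + 2 + 2 + 2 + 2 + 4 + 2 + 4 + 2 = 26
h = 26

26


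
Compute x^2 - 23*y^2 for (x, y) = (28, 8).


x^2 - d*y^2
= 28^2 - 23*8^2
= 784 - 1472
= -688

-688


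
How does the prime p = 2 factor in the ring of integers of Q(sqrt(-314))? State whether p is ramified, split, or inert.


K = Q(sqrt(-314)). Since d mod 4 = 2, disc(K) = -1256.
Check p | disc: -1256 mod 2 = 0.
p divides disc, so p ramifies: (p) = P^2 with e=2, f=1, g=1.
Therefore p is ramified.

ramified


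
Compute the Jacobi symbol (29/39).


Compute (29/39) via quadratic reciprocity:
  reciprocity: (29/39) -> +(39/29)
  reduce: (10/29)
  pull out 2: (2/29) = -1  (since 29 mod 8 = 5)
  reciprocity: (5/29) -> +(29/5)
  reduce: (4/5)
  pull out 2: (2/5) = -1  (since 5 mod 8 = 5)
  pull out 2: (2/5) = -1  (since 5 mod 8 = 5)
  (1/5) = 1
Product of signs = -1

-1


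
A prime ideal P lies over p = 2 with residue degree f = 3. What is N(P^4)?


N(P^a) = p^(a*f)
= 2^(4*3)
= 2^12
= 4096

4096


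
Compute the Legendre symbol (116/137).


p = 137 is prime, so compute (116/137) with the reciprocity algorithm (Jacobi-symbol steps: pull out 2s via (2/n), flip via reciprocity, reduce):
  pull out 2: (2/137) = +1  (since 137 mod 8 = 1)
  pull out 2: (2/137) = +1  (since 137 mod 8 = 1)
  reciprocity: (29/137) -> +(137/29)
  reduce: (21/29)
  reciprocity: (21/29) -> +(29/21)
  reduce: (8/21)
  pull out 2: (2/21) = -1  (since 21 mod 8 = 5)
  pull out 2: (2/21) = -1  (since 21 mod 8 = 5)
  pull out 2: (2/21) = -1  (since 21 mod 8 = 5)
  (1/21) = 1
Product of signs = -1
(116/137) = -1

-1


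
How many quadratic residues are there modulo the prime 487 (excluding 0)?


For prime p, the number of non-zero quadratic residues is (p-1)/2.
= (487-1)/2
= 243

243


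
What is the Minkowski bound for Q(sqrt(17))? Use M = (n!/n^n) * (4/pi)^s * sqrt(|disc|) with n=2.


d = 17, d mod 4 = 1, so disc(K) = d = 17; |disc(K)| = 17
Real quadratic field, so n = 2, s = r2 = 0, r1 = 2
M = (n!/n^n) * (4/pi)^s * sqrt(|disc(K)|) = (2!/2^2) * (4/pi)^0 * sqrt(17)
= 0.5 * 1.000000 * 4.123106
= 2.0616

2.0616


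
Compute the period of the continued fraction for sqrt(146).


Run the CF algorithm for sqrt(146).
a_0 = floor(sqrt(146)) = 12; set m_0=0, q_0=1.
Recurrence: m' = q*a - m,  q' = (d - m'^2)/q,  a' = floor((a_0 + m')/q').
  step 1: m=12, q=2, a=12
  step 2: m=12, q=1, a=24
a_2 = 2*a_0 = 24, so the period closes here.
sqrt(146) = [12; 12, 24]
Period length = 2

2


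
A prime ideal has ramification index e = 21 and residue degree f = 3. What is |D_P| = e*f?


|D_P| = e * f
= 21 * 3
= 63

63


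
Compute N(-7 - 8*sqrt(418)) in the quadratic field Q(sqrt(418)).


N(a + b*sqrt(d)) = a^2 - d*b^2
= (-7)^2 - (418)*(-8)^2
= 49 - 26752
= -26703

-26703


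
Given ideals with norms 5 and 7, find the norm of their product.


N(IJ) = N(I) * N(J)
= 5 * 7
= 35

35


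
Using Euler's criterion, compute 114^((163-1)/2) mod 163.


p = 163 is prime and the exponent is (p-1)/2 = 81, so by Euler's criterion 114^81 = (114/163) = +1 or -1 mod 163.
Compute by square-and-multiply:
  81 = 64 + 16 + 1 (binary 1010001)
  Repeated squaring mod 163: 114^1 = 114, 114^2 = 119, 114^4 = 143, 114^8 = 74, 114^16 = 97, 114^32 = 118, 114^64 = 69
  114^81 = 114^64 * 114^16 * 114^1 = 69 * 97 * 114 mod 163
    69 * 97 = 6693 = 10 mod 163
    10 * 114 = 1140 = 162 mod 163
  114^81 = 162 mod 163
Result 162 = p - 1 = -1 mod 163: 114 is a quadratic non-residue mod 163. As a residue in [0, p-1] the value is 162.
114^81 mod 163 = 162

162


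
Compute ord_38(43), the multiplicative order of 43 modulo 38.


We want ord_38(43), the smallest k >= 1 with 43^k = 1 mod 38.
n = 38 = 2 * 19, phi(38) = 18; the order divides phi(n).
Divisors of 18: 1, 2, 3, 6, 9, 18
Repeated squaring mod 38: 43^1 = 5, 43^2 = 25, 43^4 = 17, 43^8 = 23, 43^16 = 35
Test divisors in increasing order:
  k=1: 43^1 = 5 mod 38
  k=2: 43^2 = 25 mod 38
  k=3: 43^3 = 25 * 5 = 11 mod 38
  k=6: 43^6 = 17 * 25 = 7 mod 38
  k=9: 43^9 = 23 * 5 = 1 mod 38  <- first divisor giving 1
Order = 9

9


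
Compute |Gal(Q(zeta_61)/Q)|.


|Gal(Q(zeta_61)/Q)| = phi(61)
= 60

60


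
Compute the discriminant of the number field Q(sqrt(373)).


For K = Q(sqrt(d)) with d squarefree: disc(K) = d if d = 1 mod 4, and disc(K) = 4d if d = 2 or 3 mod 4.
Here d = 373, and d mod 4 = 1.
d = 1 mod 4 (O_K = Z[(1+sqrt(d))/2]), so disc(K) = d = 373

373


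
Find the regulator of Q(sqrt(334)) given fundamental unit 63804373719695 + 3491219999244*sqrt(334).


epsilon = 63804373719695 + 3491219999244*sqrt(334)
= 1.2761e+14
R = ln(1.2761e+14)
= 32.4800

32.4800
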